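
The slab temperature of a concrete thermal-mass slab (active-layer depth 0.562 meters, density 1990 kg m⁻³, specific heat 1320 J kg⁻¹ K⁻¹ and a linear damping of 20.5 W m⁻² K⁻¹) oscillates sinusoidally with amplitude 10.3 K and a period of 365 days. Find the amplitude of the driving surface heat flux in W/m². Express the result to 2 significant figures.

210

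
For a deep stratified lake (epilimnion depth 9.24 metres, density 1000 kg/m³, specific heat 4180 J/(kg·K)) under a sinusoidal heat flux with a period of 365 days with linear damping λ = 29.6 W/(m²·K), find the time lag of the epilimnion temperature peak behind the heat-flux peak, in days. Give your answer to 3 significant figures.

14.8 days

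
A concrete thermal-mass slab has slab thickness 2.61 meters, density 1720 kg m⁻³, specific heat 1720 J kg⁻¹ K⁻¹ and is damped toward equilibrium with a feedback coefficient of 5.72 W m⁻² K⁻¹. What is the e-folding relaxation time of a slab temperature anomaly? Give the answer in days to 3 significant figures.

15.6 days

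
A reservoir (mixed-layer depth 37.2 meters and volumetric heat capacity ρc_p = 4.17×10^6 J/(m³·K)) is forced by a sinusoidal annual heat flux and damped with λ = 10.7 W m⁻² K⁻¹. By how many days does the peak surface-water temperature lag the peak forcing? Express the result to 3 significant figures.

71.9 days

Areal heat capacity C = ρc_p × D = 4.17×10^6 × 37.2 = 1.55×10^8 J/(m²·K).
ω = 2π / 3.15×10^7 s = 1.99×10^-7 s⁻¹.
Phase lag φ = arctan(Cω/λ) = arctan(30.9/10.7) = 1.24 rad.
Time lag = φ / ω = 1.24 / 1.99×10^-7 = 6.21×10^6 s = 71.9 days.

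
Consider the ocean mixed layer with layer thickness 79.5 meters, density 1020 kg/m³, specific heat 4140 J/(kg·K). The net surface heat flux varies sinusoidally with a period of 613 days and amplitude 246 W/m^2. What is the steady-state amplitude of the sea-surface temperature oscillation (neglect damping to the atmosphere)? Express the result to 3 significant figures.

Areal heat capacity C = ρ c_p D = 1020 × 4140 × 79.5 = 3.36×10^8 J/(m²·K).
Angular frequency ω = 2π / T = 2π / 5.30×10^7 s = 1.19×10^-7 s⁻¹.
Cω = 3.36×10^8 × 1.19×10^-7 = 39.8 W/(m²·K).
Amplitude A = F₀ / (Cω) = 246 / 39.8 = 6.18 K.

6.18 K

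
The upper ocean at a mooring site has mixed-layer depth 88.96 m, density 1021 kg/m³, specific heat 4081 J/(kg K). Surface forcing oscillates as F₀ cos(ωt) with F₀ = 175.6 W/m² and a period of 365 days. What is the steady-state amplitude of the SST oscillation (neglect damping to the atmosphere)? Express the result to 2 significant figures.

Areal heat capacity C = ρ c_p D = 1021 × 4081 × 88.96 = 3.71×10^8 J/(m²·K).
Angular frequency ω = 2π / T = 2π / 3.15×10^7 s = 1.99×10^-7 s⁻¹.
Cω = 3.71×10^8 × 1.99×10^-7 = 73.9 W/(m²·K).
Amplitude A = F₀ / (Cω) = 175.6 / 73.9 = 2.38 K.

2.4 K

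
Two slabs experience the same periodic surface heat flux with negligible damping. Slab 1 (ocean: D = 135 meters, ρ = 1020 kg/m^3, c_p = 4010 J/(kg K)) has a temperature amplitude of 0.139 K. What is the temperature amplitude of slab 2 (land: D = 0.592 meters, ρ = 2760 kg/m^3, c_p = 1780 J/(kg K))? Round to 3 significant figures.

C_ocean = 5.52×10^8 J/(m²·K); C_land = 2.91×10^6 J/(m²·K).
A ∝ 1/C ⇒ A_land = A_ocean × C_ocean/C_land = 0.139 × 190 = 26.4 K.

26.4 K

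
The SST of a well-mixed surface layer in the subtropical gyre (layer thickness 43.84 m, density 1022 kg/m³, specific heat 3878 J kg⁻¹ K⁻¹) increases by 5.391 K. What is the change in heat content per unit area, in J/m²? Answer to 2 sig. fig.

Areal heat capacity C = ρ c_p D = 1022 × 3878 × 43.84 = 1.74×10^8 J/(m²·K).
ΔQ = C ΔT = 1.74×10^8 × 5.391 = 9.37×10^8 J/m².

9.4×10^8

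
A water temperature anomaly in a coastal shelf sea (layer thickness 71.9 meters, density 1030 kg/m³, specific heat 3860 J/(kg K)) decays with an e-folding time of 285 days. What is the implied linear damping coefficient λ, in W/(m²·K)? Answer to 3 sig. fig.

Areal heat capacity C = ρ c_p D = 1030 × 3860 × 71.9 = 2.86×10^8 J m⁻² K⁻¹.
τ = 285 days = 2.46×10^7 s.
λ = C / τ = 2.86×10^8 / 2.46×10^7 = 11.6 W/(m²·K).

11.6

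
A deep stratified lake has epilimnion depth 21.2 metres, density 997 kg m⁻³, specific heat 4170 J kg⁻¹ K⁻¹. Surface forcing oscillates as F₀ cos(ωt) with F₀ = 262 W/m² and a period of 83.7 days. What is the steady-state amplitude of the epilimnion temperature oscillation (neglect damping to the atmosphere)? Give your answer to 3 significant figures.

3.42 K

Areal heat capacity C = ρ c_p D = 997 × 4170 × 21.2 = 8.81×10^7 J/(m^2 K).
Angular frequency ω = 2π / T = 2π / 7.23×10^6 s = 8.69×10^-7 s⁻¹.
Cω = 8.81×10^7 × 8.69×10^-7 = 76.6 W/(m²·K).
Amplitude A = F₀ / (Cω) = 262 / 76.6 = 3.42 K.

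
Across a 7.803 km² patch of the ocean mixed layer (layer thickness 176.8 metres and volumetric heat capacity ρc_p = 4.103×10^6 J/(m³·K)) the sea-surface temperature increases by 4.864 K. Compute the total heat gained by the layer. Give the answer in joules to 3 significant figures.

2.75×10^16 J

Areal heat capacity C = ρc_p × D = 4.103×10^6 × 176.8 = 7.25×10^8 J m⁻² K⁻¹.
Heat per unit area: q = C ΔT = 7.25×10^8 × 4.864 = 3.53×10^9 J/m².
Total heat: Q = q × A = 3.53×10^9 × (7.803 × 10⁶ m²) = 2.75×10^16 J.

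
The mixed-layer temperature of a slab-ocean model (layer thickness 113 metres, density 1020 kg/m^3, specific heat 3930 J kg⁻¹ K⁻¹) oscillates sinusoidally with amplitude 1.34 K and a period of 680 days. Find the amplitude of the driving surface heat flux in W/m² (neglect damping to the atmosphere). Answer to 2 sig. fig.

65

Areal heat capacity C = ρ c_p D = 1020 × 3930 × 113 = 4.53×10^8 J m⁻² K⁻¹.
ω = 2π / 5.88×10^7 s = 1.07×10^-7 s⁻¹.
Cω = 4.53×10^8 × 1.07×10^-7 = 48.4 W/(m²·K).
F₀ = A × Cω = 1.34 × 48.4 = 64.9 W/m².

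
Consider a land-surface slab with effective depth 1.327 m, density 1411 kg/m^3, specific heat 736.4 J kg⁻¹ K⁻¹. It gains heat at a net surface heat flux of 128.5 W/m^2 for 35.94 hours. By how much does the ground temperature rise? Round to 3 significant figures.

Areal heat capacity C = ρ c_p D = 1411 × 736.4 × 1.327 = 1.38×10^6 J/(m^2 K).
Net heat input Q = F Δt = 128.5 × (35.94 hours × 3600 s/hour) = 1.66×10^7 J/m².
ΔT = Q / C = 1.66×10^7 / 1.38×10^6 = 12.1 K.

12.1 K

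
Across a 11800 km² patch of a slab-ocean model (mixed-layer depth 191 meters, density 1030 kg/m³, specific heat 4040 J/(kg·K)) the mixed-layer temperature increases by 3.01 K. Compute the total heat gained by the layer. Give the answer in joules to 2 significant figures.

2.8×10^19 J

Areal heat capacity C = ρ c_p D = 1030 × 4040 × 191 = 7.95×10^8 J m⁻² K⁻¹.
Heat per unit area: q = C ΔT = 7.95×10^8 × 3.01 = 2.39×10^9 J/m².
Total heat: Q = q × A = 2.39×10^9 × (11800 × 10⁶ m²) = 2.82×10^19 J.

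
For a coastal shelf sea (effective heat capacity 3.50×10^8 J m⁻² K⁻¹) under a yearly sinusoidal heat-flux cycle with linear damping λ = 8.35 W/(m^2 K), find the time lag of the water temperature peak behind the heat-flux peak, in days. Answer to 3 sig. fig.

Areal heat capacity C = 3.50×10^8 J m⁻² K⁻¹ (given).
ω = 2π / 3.15×10^7 s = 1.99×10^-7 s⁻¹.
Phase lag φ = arctan(Cω/λ) = arctan(69.7/8.35) = 1.45 rad.
Time lag = φ / ω = 1.45 / 1.99×10^-7 = 7.29×10^6 s = 84.3 days.

84.3 days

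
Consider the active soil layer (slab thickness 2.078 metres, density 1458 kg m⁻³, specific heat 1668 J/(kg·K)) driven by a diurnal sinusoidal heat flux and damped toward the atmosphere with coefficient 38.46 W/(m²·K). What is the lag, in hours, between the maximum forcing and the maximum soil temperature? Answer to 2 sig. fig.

Areal heat capacity C = ρ c_p D = 1458 × 1668 × 2.078 = 5.05×10^6 J/(m²·K).
ω = 2π / 86400 s = 7.27×10^-5 s⁻¹.
Phase lag φ = arctan(Cω/λ) = arctan(368/38.46) = 1.47 rad.
Time lag = φ / ω = 1.47 / 7.27×10^-5 = 20200 s = 5.60 hours.

5.6 hours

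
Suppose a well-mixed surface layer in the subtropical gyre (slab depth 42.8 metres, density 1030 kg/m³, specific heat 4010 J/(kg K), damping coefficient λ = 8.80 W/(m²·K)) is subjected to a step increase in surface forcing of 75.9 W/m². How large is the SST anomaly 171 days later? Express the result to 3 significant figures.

4.49 K

Areal heat capacity C = ρ c_p D = 1030 × 4010 × 42.8 = 1.77×10^8 J/(m²·K).
τ = C / λ = 1.77×10^8 / 8.80 = 2.01×10^7 s.
Equilibrium anomaly ΔT_eq = F / λ = 75.9 / 8.80 = 8.62 K.
t = 171 days = 1.48×10^7 s, so t/τ = 0.735.
ΔT(t) = ΔT_eq (1 − e^(−t/τ)) = 8.62 × (1 − e^−0.735) = 4.49 K.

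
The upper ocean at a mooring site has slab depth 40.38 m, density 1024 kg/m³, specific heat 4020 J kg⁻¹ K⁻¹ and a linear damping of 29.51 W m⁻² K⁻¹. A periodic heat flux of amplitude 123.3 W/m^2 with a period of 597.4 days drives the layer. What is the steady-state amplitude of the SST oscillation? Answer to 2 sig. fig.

Areal heat capacity C = ρ c_p D = 1024 × 4020 × 40.38 = 1.66×10^8 J/(m²·K).
Angular frequency ω = 2π / T = 2π / 5.16×10^7 s = 1.22×10^-7 s⁻¹.
√((Cω)² + λ²) = √((20.2)² + 29.51²) = 35.8 W/(m²·K).
Amplitude A = F₀ / √((Cω)²+λ²) = 123.3 / 35.8 = 3.45 K.

3.4 K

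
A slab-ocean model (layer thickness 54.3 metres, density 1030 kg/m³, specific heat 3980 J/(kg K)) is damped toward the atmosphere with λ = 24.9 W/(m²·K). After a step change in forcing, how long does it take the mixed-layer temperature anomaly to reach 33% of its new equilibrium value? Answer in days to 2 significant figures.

41 days

Areal heat capacity C = ρ c_p D = 1030 × 3980 × 54.3 = 2.23×10^8 J/(m²·K).
τ = C / λ = 2.23×10^8 / 24.9 = 8.94×10^6 s.
Fraction reached: 1 − e^(−t/τ) = 0.33 ⇒ t = −τ ln(1 − 0.33) = τ × 0.400.
t = 3.58×10^6 s = 41.4 days.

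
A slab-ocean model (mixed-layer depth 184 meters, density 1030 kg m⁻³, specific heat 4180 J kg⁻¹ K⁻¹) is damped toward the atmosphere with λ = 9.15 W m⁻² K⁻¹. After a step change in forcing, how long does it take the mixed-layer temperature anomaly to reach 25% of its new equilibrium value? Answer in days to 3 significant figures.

288 days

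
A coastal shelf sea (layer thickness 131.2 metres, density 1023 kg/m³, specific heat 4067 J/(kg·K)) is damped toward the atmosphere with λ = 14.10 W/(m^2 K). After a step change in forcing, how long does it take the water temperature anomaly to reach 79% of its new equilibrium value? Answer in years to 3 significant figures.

1.91 years

Areal heat capacity C = ρ c_p D = 1023 × 4067 × 131.2 = 5.46×10^8 J/(m^2 K).
τ = C / λ = 5.46×10^8 / 14.10 = 3.87×10^7 s.
Fraction reached: 1 − e^(−t/τ) = 0.79 ⇒ t = −τ ln(1 − 0.79) = τ × 1.56.
t = 6.04×10^7 s = 1.91 years.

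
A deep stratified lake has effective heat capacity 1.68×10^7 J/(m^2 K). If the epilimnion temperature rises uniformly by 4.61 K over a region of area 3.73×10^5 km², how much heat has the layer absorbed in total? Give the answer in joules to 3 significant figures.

Areal heat capacity C = 1.68×10^7 J/(m^2 K) (given).
Heat per unit area: q = C ΔT = 1.68×10^7 × 4.61 = 7.74×10^7 J/m².
Total heat: Q = q × A = 7.74×10^7 × (3.73×10^5 × 10⁶ m²) = 2.89×10^19 J.

2.89×10^19 J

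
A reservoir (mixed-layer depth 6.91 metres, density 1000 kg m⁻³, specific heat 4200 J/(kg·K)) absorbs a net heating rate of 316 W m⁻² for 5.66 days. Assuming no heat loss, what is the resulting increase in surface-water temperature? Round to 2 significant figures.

5.3 K

Areal heat capacity C = ρ c_p D = 1000 × 4200 × 6.91 = 2.90×10^7 J/(m^2 K).
Net heat input Q = F Δt = 316 × (5.66 days × 86400 s/day) = 1.55×10^8 J/m².
ΔT = Q / C = 1.55×10^8 / 2.90×10^7 = 5.32 K.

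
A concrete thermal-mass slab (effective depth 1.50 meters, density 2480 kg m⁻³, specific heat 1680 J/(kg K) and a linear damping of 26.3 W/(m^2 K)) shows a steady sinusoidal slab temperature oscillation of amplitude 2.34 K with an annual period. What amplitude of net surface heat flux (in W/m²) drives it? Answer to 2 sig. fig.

Areal heat capacity C = ρ c_p D = 2480 × 1680 × 1.50 = 6.25×10^6 J/(m^2 K).
ω = 2π / 3.15×10^7 s = 1.99×10^-7 s⁻¹.
√((Cω)² + λ²) = √((1.25)² + 26.3²) = 26.3 W/(m²·K).
F₀ = A × √((Cω)²+λ²) = 2.34 × 26.3 = 61.6 W/m².

62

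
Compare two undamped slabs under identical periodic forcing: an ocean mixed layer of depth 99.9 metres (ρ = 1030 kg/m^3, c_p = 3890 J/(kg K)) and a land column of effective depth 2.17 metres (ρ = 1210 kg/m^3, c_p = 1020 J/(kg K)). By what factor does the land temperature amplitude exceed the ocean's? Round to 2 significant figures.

150

C_ocean = 1030 × 3890 × 99.9 = 4.00×10^8 J/(m²·K).
C_land = 1210 × 1020 × 2.17 = 2.68×10^6 J/(m²·K).
Undamped amplitude ∝ 1/C, so A_land/A_ocean = C_ocean/C_land = 149.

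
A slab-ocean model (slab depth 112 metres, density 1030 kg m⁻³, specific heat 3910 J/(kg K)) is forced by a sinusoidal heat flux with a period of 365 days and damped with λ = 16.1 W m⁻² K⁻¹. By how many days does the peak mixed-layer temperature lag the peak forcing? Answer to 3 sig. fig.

81.0 days

Areal heat capacity C = ρ c_p D = 1030 × 3910 × 112 = 4.51×10^8 J/(m²·K).
ω = 2π / 3.15×10^7 s = 1.99×10^-7 s⁻¹.
Phase lag φ = arctan(Cω/λ) = arctan(89.9/16.1) = 1.39 rad.
Time lag = φ / ω = 1.39 / 1.99×10^-7 = 6.99×10^6 s = 81.0 days.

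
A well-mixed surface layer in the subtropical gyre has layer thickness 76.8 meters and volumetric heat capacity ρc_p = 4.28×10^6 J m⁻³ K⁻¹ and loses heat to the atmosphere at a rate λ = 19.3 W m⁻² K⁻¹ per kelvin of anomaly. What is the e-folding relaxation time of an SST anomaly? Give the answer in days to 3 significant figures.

197 days

Areal heat capacity C = ρc_p × D = 4.28×10^6 × 76.8 = 3.29×10^8 J/(m^2 K).
Relaxation time τ = C / λ = 3.29×10^8 / 19.3 = 1.70×10^7 s.
In days: 1.70×10^7 s / (86400 s/day) = 197 days.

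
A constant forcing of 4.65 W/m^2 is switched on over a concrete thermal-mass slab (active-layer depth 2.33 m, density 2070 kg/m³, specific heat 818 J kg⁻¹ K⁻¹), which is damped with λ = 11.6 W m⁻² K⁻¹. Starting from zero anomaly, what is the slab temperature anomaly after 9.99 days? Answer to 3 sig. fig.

Areal heat capacity C = ρ c_p D = 2070 × 818 × 2.33 = 3.95×10^6 J/(m^2 K).
τ = C / λ = 3.95×10^6 / 11.6 = 3.40×10^5 s.
Equilibrium anomaly ΔT_eq = F / λ = 4.65 / 11.6 = 0.401 K.
t = 9.99 days = 8.63×10^5 s, so t/τ = 2.54.
ΔT(t) = ΔT_eq (1 − e^(−t/τ)) = 0.401 × (1 − e^−2.54) = 0.369 K.

0.369 K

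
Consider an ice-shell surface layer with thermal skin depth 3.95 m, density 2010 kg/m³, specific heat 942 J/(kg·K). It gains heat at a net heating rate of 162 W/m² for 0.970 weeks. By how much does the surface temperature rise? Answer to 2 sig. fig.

13 K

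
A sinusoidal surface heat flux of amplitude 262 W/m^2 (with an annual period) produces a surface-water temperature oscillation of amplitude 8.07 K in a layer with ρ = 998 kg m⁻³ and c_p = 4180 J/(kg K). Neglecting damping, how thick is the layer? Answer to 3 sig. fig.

39.1 m

ω = 2π / 3.15×10^7 s = 1.99×10^-7 s⁻¹.
Required C = F₀ / (A ω) = 262 / (8.07 × 1.99×10^-7) = 1.63×10^8 J/(m²·K).
D = C / (ρ c_p) = 1.63×10^8 / (998 × 4180) = 39.1 m.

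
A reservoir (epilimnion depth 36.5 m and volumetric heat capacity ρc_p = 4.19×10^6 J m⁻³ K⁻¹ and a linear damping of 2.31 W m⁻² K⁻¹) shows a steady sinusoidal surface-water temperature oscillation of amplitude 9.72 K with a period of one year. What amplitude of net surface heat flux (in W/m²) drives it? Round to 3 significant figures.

297

Areal heat capacity C = ρc_p × D = 4.19×10^6 × 36.5 = 1.53×10^8 J/(m^2 K).
ω = 2π / 3.15×10^7 s = 1.99×10^-7 s⁻¹.
√((Cω)² + λ²) = √((30.5)² + 2.31²) = 30.6 W/(m²·K).
F₀ = A × √((Cω)²+λ²) = 9.72 × 30.6 = 297 W/m².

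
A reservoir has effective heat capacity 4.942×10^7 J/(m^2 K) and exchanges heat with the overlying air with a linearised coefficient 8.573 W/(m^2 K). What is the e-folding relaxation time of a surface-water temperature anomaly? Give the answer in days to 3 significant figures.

66.7 days

Areal heat capacity C = 4.942×10^7 J/(m^2 K) (given).
Relaxation time τ = C / λ = 4.94×10^7 / 8.573 = 5.76×10^6 s.
In days: 5.76×10^6 s / (86400 s/day) = 66.7 days.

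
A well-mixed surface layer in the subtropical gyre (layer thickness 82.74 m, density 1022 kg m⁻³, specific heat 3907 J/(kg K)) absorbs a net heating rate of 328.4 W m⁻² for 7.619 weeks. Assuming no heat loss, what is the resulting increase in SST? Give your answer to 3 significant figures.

4.58 K

Areal heat capacity C = ρ c_p D = 1022 × 3907 × 82.74 = 3.30×10^8 J/(m^2 K).
Net heat input Q = F Δt = 328.4 × (7.619 weeks × 6.048×10^5 s/week) = 1.51×10^9 J/m².
ΔT = Q / C = 1.51×10^9 / 3.30×10^8 = 4.58 K.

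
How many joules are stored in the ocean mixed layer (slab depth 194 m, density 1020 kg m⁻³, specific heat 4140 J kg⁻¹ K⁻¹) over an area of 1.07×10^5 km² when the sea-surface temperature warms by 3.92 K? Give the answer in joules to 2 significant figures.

Areal heat capacity C = ρ c_p D = 1020 × 4140 × 194 = 8.19×10^8 J/(m²·K).
Heat per unit area: q = C ΔT = 8.19×10^8 × 3.92 = 3.21×10^9 J/m².
Total heat: Q = q × A = 3.21×10^9 × (1.07×10^5 × 10⁶ m²) = 3.44×10^20 J.

3.4×10^20 J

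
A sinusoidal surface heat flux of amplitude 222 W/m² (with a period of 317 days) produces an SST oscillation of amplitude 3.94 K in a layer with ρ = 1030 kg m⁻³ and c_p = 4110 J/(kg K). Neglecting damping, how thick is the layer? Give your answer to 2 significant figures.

58 m

ω = 2π / 2.74×10^7 s = 2.29×10^-7 s⁻¹.
Required C = F₀ / (A ω) = 222 / (3.94 × 2.29×10^-7) = 2.46×10^8 J/(m²·K).
D = C / (ρ c_p) = 2.46×10^8 / (1030 × 4110) = 58.0 m.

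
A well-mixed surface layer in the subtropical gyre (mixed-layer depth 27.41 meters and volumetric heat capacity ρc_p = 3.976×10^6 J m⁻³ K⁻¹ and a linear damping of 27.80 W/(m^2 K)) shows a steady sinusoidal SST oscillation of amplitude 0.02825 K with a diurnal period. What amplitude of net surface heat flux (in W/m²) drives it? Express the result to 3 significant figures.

Areal heat capacity C = ρc_p × D = 3.976×10^6 × 27.41 = 1.09×10^8 J/(m^2 K).
ω = 2π / 86400 s = 7.27×10^-5 s⁻¹.
√((Cω)² + λ²) = √((7930)² + 27.80²) = 7930 W/(m²·K).
F₀ = A × √((Cω)²+λ²) = 0.02825 × 7930 = 224 W/m².

224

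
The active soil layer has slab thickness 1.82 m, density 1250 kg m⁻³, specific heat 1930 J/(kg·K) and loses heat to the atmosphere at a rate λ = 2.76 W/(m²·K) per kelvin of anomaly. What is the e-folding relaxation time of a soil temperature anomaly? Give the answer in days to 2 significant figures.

Areal heat capacity C = ρ c_p D = 1250 × 1930 × 1.82 = 4.39×10^6 J/(m²·K).
Relaxation time τ = C / λ = 4.39×10^6 / 2.76 = 1.59×10^6 s.
In days: 1.59×10^6 s / (86400 s/day) = 18.4 days.

18 days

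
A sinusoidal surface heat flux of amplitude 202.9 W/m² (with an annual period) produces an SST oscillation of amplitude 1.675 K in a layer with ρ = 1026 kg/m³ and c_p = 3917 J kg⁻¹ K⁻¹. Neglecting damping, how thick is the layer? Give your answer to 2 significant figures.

150 m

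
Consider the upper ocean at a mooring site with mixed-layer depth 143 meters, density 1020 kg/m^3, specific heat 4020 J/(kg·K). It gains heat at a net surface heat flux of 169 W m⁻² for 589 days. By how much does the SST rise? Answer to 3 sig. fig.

14.7 K

Areal heat capacity C = ρ c_p D = 1020 × 4020 × 143 = 5.86×10^8 J/(m²·K).
Net heat input Q = F Δt = 169 × (589 days × 86400 s/day) = 8.60×10^9 J/m².
ΔT = Q / C = 8.60×10^9 / 5.86×10^8 = 14.7 K.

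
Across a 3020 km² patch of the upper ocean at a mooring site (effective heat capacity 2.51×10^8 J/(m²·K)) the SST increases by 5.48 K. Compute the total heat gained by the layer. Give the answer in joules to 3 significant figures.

Areal heat capacity C = 2.51×10^8 J/(m²·K) (given).
Heat per unit area: q = C ΔT = 2.51×10^8 × 5.48 = 1.38×10^9 J/m².
Total heat: Q = q × A = 1.38×10^9 × (3020 × 10⁶ m²) = 4.15×10^18 J.

4.15×10^18 J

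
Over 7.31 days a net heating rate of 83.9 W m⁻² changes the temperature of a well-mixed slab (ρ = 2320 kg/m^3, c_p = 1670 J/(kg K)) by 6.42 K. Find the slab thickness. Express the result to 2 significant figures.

2.1 m

Heat input Q = F Δt = 83.9 × 6.32×10^5 s = 5.30×10^7 J/m².
Required areal heat capacity C = Q / ΔT = 8.25×10^6 J/(m²·K).
Depth D = C / (ρ c_p) = 8.25×10^6 / (2320 × 1670) = 2.13 m.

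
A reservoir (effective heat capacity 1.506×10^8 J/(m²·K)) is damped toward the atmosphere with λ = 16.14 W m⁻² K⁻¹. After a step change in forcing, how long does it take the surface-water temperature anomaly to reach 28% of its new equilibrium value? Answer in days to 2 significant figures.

Areal heat capacity C = 1.506×10^8 J/(m²·K) (given).
τ = C / λ = 1.51×10^8 / 16.14 = 9.33×10^6 s.
Fraction reached: 1 − e^(−t/τ) = 0.28 ⇒ t = −τ ln(1 − 0.28) = τ × 0.329.
t = 3.07×10^6 s = 35.5 days.

35 days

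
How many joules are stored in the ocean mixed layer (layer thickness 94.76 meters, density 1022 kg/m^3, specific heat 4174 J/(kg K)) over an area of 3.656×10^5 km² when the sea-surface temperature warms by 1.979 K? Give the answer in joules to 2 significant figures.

Areal heat capacity C = ρ c_p D = 1022 × 4174 × 94.76 = 4.04×10^8 J/(m^2 K).
Heat per unit area: q = C ΔT = 4.04×10^8 × 1.979 = 8.00×10^8 J/m².
Total heat: Q = q × A = 8.00×10^8 × (3.656×10^5 × 10⁶ m²) = 2.92×10^20 J.

2.9×10^20 J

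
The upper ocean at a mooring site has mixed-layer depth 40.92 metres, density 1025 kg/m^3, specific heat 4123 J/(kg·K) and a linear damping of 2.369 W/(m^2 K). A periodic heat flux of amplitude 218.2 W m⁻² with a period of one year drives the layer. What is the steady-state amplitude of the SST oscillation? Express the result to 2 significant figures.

Areal heat capacity C = ρ c_p D = 1025 × 4123 × 40.92 = 1.73×10^8 J m⁻² K⁻¹.
Angular frequency ω = 2π / T = 2π / 3.15×10^7 s = 1.99×10^-7 s⁻¹.
√((Cω)² + λ²) = √((34.5)² + 2.369²) = 34.5 W/(m²·K).
Amplitude A = F₀ / √((Cω)²+λ²) = 218.2 / 34.5 = 6.32 K.

6.3 K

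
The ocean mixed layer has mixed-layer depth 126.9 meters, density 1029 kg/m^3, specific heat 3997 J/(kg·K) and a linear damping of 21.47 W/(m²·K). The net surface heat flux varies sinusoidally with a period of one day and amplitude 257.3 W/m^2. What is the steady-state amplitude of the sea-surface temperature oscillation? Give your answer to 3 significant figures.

Areal heat capacity C = ρ c_p D = 1029 × 3997 × 126.9 = 5.22×10^8 J/(m²·K).
Angular frequency ω = 2π / T = 2π / 86400 s = 7.27×10^-5 s⁻¹.
√((Cω)² + λ²) = √((38000)² + 21.47²) = 38000 W/(m²·K).
Amplitude A = F₀ / √((Cω)²+λ²) = 257.3 / 38000 = 0.00678 K.

0.00678 K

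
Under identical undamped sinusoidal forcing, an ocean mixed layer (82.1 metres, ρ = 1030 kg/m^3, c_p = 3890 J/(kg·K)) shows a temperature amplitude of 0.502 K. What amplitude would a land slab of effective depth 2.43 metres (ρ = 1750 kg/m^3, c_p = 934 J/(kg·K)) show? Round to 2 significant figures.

42 K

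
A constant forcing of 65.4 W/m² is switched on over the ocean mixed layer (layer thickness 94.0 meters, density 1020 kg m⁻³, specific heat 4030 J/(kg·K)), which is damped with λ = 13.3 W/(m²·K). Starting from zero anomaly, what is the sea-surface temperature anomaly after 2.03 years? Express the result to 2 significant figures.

4.4 K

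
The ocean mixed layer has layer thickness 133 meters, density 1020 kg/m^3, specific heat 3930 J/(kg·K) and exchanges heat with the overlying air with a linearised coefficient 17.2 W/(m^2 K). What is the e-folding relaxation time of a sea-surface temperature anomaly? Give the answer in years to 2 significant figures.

Areal heat capacity C = ρ c_p D = 1020 × 3930 × 133 = 5.33×10^8 J/(m²·K).
Relaxation time τ = C / λ = 5.33×10^8 / 17.2 = 3.10×10^7 s.
In years: 3.10×10^7 s / (3.156×10^7 s/year) = 0.982 years.

0.98 years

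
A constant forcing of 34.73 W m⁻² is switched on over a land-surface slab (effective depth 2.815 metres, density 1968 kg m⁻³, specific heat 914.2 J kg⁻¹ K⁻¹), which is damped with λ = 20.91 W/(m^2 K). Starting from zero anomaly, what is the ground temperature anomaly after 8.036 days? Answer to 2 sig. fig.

Areal heat capacity C = ρ c_p D = 1968 × 914.2 × 2.815 = 5.06×10^6 J m⁻² K⁻¹.
τ = C / λ = 5.06×10^6 / 20.91 = 2.42×10^5 s.
Equilibrium anomaly ΔT_eq = F / λ = 34.73 / 20.91 = 1.66 K.
t = 8.036 days = 6.94×10^5 s, so t/τ = 2.87.
ΔT(t) = ΔT_eq (1 − e^(−t/τ)) = 1.66 × (1 − e^−2.87) = 1.57 K.

1.6 K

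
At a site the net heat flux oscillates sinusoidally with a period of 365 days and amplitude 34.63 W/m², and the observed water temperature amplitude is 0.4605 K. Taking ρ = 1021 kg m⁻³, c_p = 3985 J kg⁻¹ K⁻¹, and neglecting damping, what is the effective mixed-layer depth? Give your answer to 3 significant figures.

ω = 2π / 3.15×10^7 s = 1.99×10^-7 s⁻¹.
Required C = F₀ / (A ω) = 34.63 / (0.4605 × 1.99×10^-7) = 3.77×10^8 J/(m²·K).
D = C / (ρ c_p) = 3.77×10^8 / (1021 × 3985) = 92.8 m.

92.8 m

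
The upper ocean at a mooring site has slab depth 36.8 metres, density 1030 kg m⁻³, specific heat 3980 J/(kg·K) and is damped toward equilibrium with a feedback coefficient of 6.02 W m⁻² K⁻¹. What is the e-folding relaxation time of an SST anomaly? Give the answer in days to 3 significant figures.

290 days

Areal heat capacity C = ρ c_p D = 1030 × 3980 × 36.8 = 1.51×10^8 J m⁻² K⁻¹.
Relaxation time τ = C / λ = 1.51×10^8 / 6.02 = 2.51×10^7 s.
In days: 2.51×10^7 s / (86400 s/day) = 290 days.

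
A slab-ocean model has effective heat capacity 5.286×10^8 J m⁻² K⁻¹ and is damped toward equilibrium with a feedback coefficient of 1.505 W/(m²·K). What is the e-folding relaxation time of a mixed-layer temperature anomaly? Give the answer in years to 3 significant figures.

Areal heat capacity C = 5.286×10^8 J m⁻² K⁻¹ (given).
Relaxation time τ = C / λ = 5.29×10^8 / 1.505 = 3.51×10^8 s.
In years: 3.51×10^8 s / (3.156×10^7 s/year) = 11.1 years.

11.1 years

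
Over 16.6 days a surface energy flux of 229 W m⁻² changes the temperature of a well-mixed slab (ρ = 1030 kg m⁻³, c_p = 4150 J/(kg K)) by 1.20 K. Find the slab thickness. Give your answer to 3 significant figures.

64.0 m

Heat input Q = F Δt = 229 × 1.43×10^6 s = 3.28×10^8 J/m².
Required areal heat capacity C = Q / ΔT = 2.74×10^8 J/(m²·K).
Depth D = C / (ρ c_p) = 2.74×10^8 / (1030 × 4150) = 64.0 m.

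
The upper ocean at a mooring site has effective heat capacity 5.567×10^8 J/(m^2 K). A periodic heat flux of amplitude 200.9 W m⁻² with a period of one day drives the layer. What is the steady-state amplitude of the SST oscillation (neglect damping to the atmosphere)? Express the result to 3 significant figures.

Areal heat capacity C = 5.567×10^8 J/(m^2 K) (given).
Angular frequency ω = 2π / T = 2π / 86400 s = 7.27×10^-5 s⁻¹.
Cω = 5.57×10^8 × 7.27×10^-5 = 40500 W/(m²·K).
Amplitude A = F₀ / (Cω) = 200.9 / 40500 = 0.00496 K.

0.00496 K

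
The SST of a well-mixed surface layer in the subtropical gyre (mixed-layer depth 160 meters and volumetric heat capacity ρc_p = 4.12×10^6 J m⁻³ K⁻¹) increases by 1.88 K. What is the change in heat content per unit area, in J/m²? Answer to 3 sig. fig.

Areal heat capacity C = ρc_p × D = 4.12×10^6 × 160 = 6.59×10^8 J/(m^2 K).
ΔQ = C ΔT = 6.59×10^8 × 1.88 = 1.24×10^9 J/m².

1.24×10^9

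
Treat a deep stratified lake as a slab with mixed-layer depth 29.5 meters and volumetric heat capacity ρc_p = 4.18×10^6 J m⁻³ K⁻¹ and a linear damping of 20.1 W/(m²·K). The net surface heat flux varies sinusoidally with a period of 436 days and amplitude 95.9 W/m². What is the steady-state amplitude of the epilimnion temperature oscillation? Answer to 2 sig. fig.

3.3 K

Areal heat capacity C = ρc_p × D = 4.18×10^6 × 29.5 = 1.23×10^8 J/(m²·K).
Angular frequency ω = 2π / T = 2π / 3.77×10^7 s = 1.67×10^-7 s⁻¹.
√((Cω)² + λ²) = √((20.6)² + 20.1²) = 28.8 W/(m²·K).
Amplitude A = F₀ / √((Cω)²+λ²) = 95.9 / 28.8 = 3.33 K.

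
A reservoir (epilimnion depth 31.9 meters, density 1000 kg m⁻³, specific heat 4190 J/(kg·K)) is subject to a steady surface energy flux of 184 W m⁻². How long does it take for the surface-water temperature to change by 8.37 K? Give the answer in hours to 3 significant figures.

1690 hours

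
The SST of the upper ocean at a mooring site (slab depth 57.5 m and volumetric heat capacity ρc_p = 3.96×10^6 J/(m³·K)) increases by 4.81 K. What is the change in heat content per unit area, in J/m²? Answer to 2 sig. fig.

Areal heat capacity C = ρc_p × D = 3.96×10^6 × 57.5 = 2.28×10^8 J/(m²·K).
ΔQ = C ΔT = 2.28×10^8 × 4.81 = 1.10×10^9 J/m².

1.1×10^9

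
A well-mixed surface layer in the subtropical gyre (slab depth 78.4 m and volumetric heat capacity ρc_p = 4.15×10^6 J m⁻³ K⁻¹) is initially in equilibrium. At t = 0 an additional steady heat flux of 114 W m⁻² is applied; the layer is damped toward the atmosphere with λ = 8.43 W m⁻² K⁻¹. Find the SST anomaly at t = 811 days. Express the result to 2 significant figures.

Areal heat capacity C = ρc_p × D = 4.15×10^6 × 78.4 = 3.25×10^8 J m⁻² K⁻¹.
τ = C / λ = 3.25×10^8 / 8.43 = 3.86×10^7 s.
Equilibrium anomaly ΔT_eq = F / λ = 114 / 8.43 = 13.5 K.
t = 811 days = 7.01×10^7 s, so t/τ = 1.82.
ΔT(t) = ΔT_eq (1 − e^(−t/τ)) = 13.5 × (1 − e^−1.82) = 11.3 K.

11 K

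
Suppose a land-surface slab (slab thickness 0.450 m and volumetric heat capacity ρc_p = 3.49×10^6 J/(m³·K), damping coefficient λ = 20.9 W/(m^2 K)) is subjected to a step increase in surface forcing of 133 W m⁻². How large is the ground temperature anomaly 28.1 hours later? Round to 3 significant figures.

Areal heat capacity C = ρc_p × D = 3.49×10^6 × 0.450 = 1.57×10^6 J/(m²·K).
τ = C / λ = 1.57×10^6 / 20.9 = 75100 s.
Equilibrium anomaly ΔT_eq = F / λ = 133 / 20.9 = 6.36 K.
t = 28.1 hours = 1.01×10^5 s, so t/τ = 1.35.
ΔT(t) = ΔT_eq (1 − e^(−t/τ)) = 6.36 × (1 − e^−1.35) = 4.71 K.

4.71 K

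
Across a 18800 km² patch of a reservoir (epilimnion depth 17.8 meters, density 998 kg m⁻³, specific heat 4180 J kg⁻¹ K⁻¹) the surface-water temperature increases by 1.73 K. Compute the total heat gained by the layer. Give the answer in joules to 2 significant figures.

2.4×10^18 J

Areal heat capacity C = ρ c_p D = 998 × 4180 × 17.8 = 7.43×10^7 J/(m^2 K).
Heat per unit area: q = C ΔT = 7.43×10^7 × 1.73 = 1.28×10^8 J/m².
Total heat: Q = q × A = 1.28×10^8 × (18800 × 10⁶ m²) = 2.42×10^18 J.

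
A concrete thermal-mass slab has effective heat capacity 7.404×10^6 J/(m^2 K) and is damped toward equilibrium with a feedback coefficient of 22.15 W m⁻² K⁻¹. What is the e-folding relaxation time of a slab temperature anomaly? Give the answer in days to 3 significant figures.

Areal heat capacity C = 7.404×10^6 J/(m^2 K) (given).
Relaxation time τ = C / λ = 7.40×10^6 / 22.15 = 3.34×10^5 s.
In days: 3.34×10^5 s / (86400 s/day) = 3.87 days.

3.87 days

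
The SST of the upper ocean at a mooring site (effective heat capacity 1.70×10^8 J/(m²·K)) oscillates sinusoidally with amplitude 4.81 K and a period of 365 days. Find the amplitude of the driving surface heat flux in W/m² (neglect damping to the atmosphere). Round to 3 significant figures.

Areal heat capacity C = 1.70×10^8 J/(m²·K) (given).
ω = 2π / 3.15×10^7 s = 1.99×10^-7 s⁻¹.
Cω = 1.70×10^8 × 1.99×10^-7 = 33.9 W/(m²·K).
F₀ = A × Cω = 4.81 × 33.9 = 163 W/m².

163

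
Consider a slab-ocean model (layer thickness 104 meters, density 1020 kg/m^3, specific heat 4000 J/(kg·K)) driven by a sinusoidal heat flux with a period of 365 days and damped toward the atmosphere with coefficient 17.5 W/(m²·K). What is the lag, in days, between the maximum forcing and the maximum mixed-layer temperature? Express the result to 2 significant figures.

Areal heat capacity C = ρ c_p D = 1020 × 4000 × 104 = 4.24×10^8 J/(m²·K).
ω = 2π / 3.15×10^7 s = 1.99×10^-7 s⁻¹.
Phase lag φ = arctan(Cω/λ) = arctan(84.5/17.5) = 1.37 rad.
Time lag = φ / ω = 1.37 / 1.99×10^-7 = 6.86×10^6 s = 79.4 days.

79 days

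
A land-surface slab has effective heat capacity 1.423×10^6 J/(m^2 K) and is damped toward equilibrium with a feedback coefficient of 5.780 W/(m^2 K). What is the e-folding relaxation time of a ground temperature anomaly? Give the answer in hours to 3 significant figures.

68.4 hours

Areal heat capacity C = 1.423×10^6 J/(m^2 K) (given).
Relaxation time τ = C / λ = 1.42×10^6 / 5.780 = 2.46×10^5 s.
In hours: 2.46×10^5 s / (3600 s/hour) = 68.4 hours.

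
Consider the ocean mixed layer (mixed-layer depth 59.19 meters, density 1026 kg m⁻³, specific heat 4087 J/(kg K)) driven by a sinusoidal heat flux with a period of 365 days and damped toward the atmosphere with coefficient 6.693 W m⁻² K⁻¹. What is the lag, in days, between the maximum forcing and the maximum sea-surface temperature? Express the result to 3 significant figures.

Areal heat capacity C = ρ c_p D = 1026 × 4087 × 59.19 = 2.48×10^8 J/(m^2 K).
ω = 2π / 3.15×10^7 s = 1.99×10^-7 s⁻¹.
Phase lag φ = arctan(Cω/λ) = arctan(49.5/6.693) = 1.44 rad.
Time lag = φ / ω = 1.44 / 1.99×10^-7 = 7.21×10^6 s = 83.4 days.

83.4 days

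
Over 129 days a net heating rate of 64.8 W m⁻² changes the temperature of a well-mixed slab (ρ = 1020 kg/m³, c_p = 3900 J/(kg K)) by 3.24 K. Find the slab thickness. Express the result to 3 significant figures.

Heat input Q = F Δt = 64.8 × 1.11×10^7 s = 7.22×10^8 J/m².
Required areal heat capacity C = Q / ΔT = 2.23×10^8 J/(m²·K).
Depth D = C / (ρ c_p) = 2.23×10^8 / (1020 × 3900) = 56.0 m.

56.0 m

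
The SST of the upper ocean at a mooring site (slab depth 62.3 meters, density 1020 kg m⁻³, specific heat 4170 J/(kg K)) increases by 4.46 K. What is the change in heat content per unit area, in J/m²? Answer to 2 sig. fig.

Areal heat capacity C = ρ c_p D = 1020 × 4170 × 62.3 = 2.65×10^8 J m⁻² K⁻¹.
ΔQ = C ΔT = 2.65×10^8 × 4.46 = 1.18×10^9 J/m².

1.2×10^9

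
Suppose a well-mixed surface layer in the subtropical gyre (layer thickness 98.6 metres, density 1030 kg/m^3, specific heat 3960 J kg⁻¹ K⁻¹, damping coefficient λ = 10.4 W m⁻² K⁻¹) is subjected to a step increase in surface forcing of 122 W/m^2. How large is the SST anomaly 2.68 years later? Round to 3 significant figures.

10.4 K

Areal heat capacity C = ρ c_p D = 1030 × 3960 × 98.6 = 4.02×10^8 J m⁻² K⁻¹.
τ = C / λ = 4.02×10^8 / 10.4 = 3.87×10^7 s.
Equilibrium anomaly ΔT_eq = F / λ = 122 / 10.4 = 11.7 K.
t = 2.68 years = 8.46×10^7 s, so t/τ = 2.19.
ΔT(t) = ΔT_eq (1 − e^(−t/τ)) = 11.7 × (1 − e^−2.19) = 10.4 K.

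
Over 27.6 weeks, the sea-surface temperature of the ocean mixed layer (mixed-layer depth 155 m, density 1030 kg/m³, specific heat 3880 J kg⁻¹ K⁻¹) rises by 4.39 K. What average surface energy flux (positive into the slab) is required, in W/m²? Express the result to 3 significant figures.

163

Areal heat capacity C = ρ c_p D = 1030 × 3880 × 155 = 6.19×10^8 J/(m^2 K).
Required heat per unit area: Q = C ΔT = 6.19×10^8 × 4.39 = 2.72×10^9 J/m².
Flux F = Q / Δt = 2.72×10^9 / 1.67×10^7 s = 163 W/m².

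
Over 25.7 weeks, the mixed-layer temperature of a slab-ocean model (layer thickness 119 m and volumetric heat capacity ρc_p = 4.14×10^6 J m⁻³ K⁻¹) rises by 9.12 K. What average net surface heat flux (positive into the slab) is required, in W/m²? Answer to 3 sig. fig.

Areal heat capacity C = ρc_p × D = 4.14×10^6 × 119 = 4.93×10^8 J/(m^2 K).
Required heat per unit area: Q = C ΔT = 4.93×10^8 × 9.12 = 4.49×10^9 J/m².
Flux F = Q / Δt = 4.49×10^9 / 1.55×10^7 s = 289 W/m².

289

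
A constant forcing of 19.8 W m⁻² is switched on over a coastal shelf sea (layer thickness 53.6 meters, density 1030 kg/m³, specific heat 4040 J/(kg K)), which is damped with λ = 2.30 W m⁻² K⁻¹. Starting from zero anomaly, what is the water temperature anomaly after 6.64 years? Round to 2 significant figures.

Areal heat capacity C = ρ c_p D = 1030 × 4040 × 53.6 = 2.23×10^8 J/(m^2 K).
τ = C / λ = 2.23×10^8 / 2.30 = 9.70×10^7 s.
Equilibrium anomaly ΔT_eq = F / λ = 19.8 / 2.30 = 8.61 K.
t = 6.64 years = 2.10×10^8 s, so t/τ = 2.16.
ΔT(t) = ΔT_eq (1 − e^(−t/τ)) = 8.61 × (1 − e^−2.16) = 7.62 K.

7.6 K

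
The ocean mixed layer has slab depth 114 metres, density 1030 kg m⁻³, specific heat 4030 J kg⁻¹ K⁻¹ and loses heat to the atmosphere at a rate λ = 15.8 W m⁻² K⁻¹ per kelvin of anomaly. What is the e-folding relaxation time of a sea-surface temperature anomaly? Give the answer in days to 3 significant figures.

Areal heat capacity C = ρ c_p D = 1030 × 4030 × 114 = 4.73×10^8 J m⁻² K⁻¹.
Relaxation time τ = C / λ = 4.73×10^8 / 15.8 = 2.99×10^7 s.
In days: 2.99×10^7 s / (86400 s/day) = 347 days.

347 days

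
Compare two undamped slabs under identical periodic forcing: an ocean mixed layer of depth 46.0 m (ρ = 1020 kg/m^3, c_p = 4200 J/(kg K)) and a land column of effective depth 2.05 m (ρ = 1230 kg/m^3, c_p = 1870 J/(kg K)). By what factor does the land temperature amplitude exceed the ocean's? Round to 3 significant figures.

41.8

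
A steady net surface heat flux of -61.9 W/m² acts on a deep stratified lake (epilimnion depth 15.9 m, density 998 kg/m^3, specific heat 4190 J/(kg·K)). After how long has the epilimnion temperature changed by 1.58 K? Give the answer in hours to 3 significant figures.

471 hours

Areal heat capacity C = ρ c_p D = 998 × 4190 × 15.9 = 6.65×10^7 J m⁻² K⁻¹.
Time required: Δt = C ΔT / F = 6.65×10^7 × -1.58 / -61.9 = 1.70×10^6 s.
In hours: 1.70×10^6 s / (3600 s/hour) = 471 hours.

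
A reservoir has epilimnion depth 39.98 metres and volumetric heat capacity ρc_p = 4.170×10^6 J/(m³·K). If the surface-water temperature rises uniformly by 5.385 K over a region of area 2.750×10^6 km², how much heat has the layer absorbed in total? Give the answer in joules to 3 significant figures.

Areal heat capacity C = ρc_p × D = 4.170×10^6 × 39.98 = 1.67×10^8 J/(m^2 K).
Heat per unit area: q = C ΔT = 1.67×10^8 × 5.385 = 8.98×10^8 J/m².
Total heat: Q = q × A = 8.98×10^8 × (2.750×10^6 × 10⁶ m²) = 2.47×10^21 J.

2.47×10^21 J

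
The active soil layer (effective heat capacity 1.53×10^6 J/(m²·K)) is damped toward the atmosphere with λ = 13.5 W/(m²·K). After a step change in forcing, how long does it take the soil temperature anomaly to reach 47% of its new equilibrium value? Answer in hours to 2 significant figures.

Areal heat capacity C = 1.53×10^6 J/(m²·K) (given).
τ = C / λ = 1.53×10^6 / 13.5 = 1.13×10^5 s.
Fraction reached: 1 − e^(−t/τ) = 0.47 ⇒ t = −τ ln(1 − 0.47) = τ × 0.635.
t = 72000 s = 20.0 hours.

20 hours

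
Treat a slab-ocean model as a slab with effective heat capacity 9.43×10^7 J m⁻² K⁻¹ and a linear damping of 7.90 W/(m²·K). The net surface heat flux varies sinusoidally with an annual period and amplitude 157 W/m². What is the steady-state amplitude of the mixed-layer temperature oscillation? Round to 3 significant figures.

7.70 K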